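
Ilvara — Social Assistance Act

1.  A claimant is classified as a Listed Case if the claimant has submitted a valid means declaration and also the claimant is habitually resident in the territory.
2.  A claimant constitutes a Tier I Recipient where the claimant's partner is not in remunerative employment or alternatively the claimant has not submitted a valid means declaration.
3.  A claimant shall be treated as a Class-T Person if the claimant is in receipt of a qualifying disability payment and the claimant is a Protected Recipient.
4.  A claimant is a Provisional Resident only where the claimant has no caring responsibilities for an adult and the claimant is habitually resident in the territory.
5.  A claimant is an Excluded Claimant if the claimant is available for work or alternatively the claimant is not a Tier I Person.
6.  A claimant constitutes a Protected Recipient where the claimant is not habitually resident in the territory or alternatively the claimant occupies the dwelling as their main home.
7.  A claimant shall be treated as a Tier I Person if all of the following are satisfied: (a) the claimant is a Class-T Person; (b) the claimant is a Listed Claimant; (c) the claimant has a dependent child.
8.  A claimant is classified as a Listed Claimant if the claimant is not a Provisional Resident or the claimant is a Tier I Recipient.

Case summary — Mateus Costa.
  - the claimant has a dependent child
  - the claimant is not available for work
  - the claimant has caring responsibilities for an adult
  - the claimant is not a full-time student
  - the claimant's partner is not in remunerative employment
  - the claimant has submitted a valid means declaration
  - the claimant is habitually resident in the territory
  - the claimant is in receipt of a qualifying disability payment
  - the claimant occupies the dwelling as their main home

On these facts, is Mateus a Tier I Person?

Under paragraph 6: the claimant is not habitually resident in the territory? no; or the claimant occupies the dwelling as their main home? yes. So the claimant is a Protected Recipient.
Under paragraph 3: the claimant is in receipt of a qualifying disability payment? yes; and Protected Recipient (paragraph 6)? yes. So the claimant is a Class-T Person.
Under paragraph 4: the claimant has no caring responsibilities for an adult? no; and the claimant is habitually resident in the territory? yes. So the claimant is not a Provisional Resident.
Under paragraph 2: the claimant's partner is not in remunerative employment? yes; or the claimant has not submitted a valid means declaration? no. So the claimant is a Tier I Recipient.
Under paragraph 8: not a Provisional Resident (paragraph 4)? yes; or Tier I Recipient (paragraph 2)? yes. So the claimant is a Listed Claimant.
Under paragraph 7: Class-T Person (paragraph 3)? yes; and Listed Claimant (paragraph 8)? yes; and the claimant has a dependent child? yes. So the claimant is a Tier I Person.

Yes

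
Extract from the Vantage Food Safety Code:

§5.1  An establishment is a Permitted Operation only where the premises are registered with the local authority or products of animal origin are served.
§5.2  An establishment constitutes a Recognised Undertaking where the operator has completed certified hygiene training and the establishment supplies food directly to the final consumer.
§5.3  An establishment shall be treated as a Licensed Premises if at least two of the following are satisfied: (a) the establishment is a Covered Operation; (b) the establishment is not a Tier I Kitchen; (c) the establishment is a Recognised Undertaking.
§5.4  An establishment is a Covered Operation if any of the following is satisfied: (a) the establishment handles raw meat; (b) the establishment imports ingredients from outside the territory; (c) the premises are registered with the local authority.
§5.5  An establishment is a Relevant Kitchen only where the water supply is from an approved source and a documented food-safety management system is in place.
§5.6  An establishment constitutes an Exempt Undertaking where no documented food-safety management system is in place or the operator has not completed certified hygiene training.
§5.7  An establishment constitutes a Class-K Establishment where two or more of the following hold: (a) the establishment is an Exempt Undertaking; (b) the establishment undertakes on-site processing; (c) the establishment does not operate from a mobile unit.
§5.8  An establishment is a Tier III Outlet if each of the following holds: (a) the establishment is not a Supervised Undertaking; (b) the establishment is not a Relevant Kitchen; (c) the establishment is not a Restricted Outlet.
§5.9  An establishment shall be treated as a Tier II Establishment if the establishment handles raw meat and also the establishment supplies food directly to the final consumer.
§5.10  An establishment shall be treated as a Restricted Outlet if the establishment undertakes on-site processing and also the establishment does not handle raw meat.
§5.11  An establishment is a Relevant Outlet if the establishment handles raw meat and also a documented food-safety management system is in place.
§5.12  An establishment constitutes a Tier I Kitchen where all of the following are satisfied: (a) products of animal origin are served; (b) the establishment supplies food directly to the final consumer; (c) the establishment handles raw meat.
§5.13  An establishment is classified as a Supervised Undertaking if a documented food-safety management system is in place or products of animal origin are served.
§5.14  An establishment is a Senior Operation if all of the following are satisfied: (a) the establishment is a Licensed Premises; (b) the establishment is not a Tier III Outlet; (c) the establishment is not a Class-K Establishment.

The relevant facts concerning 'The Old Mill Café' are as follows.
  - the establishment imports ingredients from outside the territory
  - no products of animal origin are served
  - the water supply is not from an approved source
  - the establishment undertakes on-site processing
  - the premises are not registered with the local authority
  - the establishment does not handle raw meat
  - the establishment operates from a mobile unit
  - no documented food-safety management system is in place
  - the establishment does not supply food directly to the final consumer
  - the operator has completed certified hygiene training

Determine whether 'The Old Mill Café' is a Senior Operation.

No

§5.4 — Covered Operation: [the establishment handles raw meat? no] OR [the establishment imports ingredients from outside the territory? yes] OR [the premises are registered with the local authority? no] → satisfied.
§5.12 — Tier I Kitchen: [products of animal origin are served? no] AND [the establishment supplies food directly to the final consumer? no] AND [the establishment handles raw meat? no] → not satisfied.
§5.2 — Recognised Undertaking: [the operator has completed certified hygiene training? yes] AND [the establishment supplies food directly to the final consumer? no] → not satisfied.
§5.3 — Licensed Premises: Covered Operation (§5.4)? yes; not a Tier I Kitchen (§5.12)? yes; Recognised Undertaking (§5.2)? no — 2 of 3 hold (need ≥2) → satisfied.
§5.13 — Supervised Undertaking: [a documented food-safety management system is in place? no] OR [products of animal origin are served? no] → not satisfied.
§5.5 — Relevant Kitchen: [the water supply is from an approved source? no] AND [a documented food-safety management system is in place? no] → not satisfied.
§5.10 — Restricted Outlet: [the establishment undertakes on-site processing? yes] AND [the establishment does not handle raw meat? yes] → satisfied.
§5.8 — Tier III Outlet: [not a Supervised Undertaking (§5.13)? yes] AND [not a Relevant Kitchen (§5.5)? yes] AND [not a Restricted Outlet (§5.10)? no] → not satisfied.
§5.6 — Exempt Undertaking: [no documented food-safety management system is in place? yes] OR [the operator has not completed certified hygiene training? no] → satisfied.
§5.7 — Class-K Establishment: Exempt Undertaking (§5.6)? yes; the establishment undertakes on-site processing? yes; the establishment does not operate from a mobile unit? no — 2 of 3 hold (need ≥2) → satisfied.
§5.14 — Senior Operation: [Licensed Premises (§5.3)? yes] AND [not a Tier III Outlet (§5.8)? yes] AND [not a Class-K Establishment (§5.7)? no] → not satisfied.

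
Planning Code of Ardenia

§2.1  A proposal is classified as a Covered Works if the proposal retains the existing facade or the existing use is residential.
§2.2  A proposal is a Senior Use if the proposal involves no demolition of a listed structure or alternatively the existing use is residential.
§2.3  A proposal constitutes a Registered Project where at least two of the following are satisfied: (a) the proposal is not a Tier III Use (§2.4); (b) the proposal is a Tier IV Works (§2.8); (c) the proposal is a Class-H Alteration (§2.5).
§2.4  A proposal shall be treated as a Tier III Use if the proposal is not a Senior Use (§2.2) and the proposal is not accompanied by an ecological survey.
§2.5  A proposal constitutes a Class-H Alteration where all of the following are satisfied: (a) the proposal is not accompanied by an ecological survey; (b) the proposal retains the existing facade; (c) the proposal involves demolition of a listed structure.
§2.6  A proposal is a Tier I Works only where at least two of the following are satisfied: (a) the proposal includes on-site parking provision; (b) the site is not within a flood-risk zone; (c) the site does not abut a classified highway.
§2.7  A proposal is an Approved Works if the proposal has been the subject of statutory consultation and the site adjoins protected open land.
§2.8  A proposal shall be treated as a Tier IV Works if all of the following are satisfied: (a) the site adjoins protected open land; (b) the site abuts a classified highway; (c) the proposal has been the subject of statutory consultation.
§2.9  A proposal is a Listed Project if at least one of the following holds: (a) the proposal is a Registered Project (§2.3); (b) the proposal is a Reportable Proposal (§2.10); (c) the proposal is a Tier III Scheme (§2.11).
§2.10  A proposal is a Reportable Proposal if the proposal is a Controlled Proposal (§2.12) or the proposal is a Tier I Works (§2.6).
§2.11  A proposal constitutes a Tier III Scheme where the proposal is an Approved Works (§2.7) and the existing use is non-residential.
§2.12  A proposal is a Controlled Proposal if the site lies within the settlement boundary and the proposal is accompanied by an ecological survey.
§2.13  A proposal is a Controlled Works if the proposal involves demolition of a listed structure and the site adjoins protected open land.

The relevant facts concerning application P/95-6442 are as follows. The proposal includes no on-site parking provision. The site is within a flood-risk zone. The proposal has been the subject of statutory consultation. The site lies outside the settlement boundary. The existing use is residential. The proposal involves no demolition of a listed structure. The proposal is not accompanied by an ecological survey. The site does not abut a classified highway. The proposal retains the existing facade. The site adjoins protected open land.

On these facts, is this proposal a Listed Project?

§2.2 — Senior Use: [the proposal involves no demolition of a listed structure? yes] OR [the existing use is residential? yes] → satisfied.
§2.4 — Tier III Use: [not a Senior Use (§2.2)? no] AND [the proposal is not accompanied by an ecological survey? yes] → not satisfied.
§2.8 — Tier IV Works: [the site adjoins protected open land? yes] AND [the site abuts a classified highway? no] AND [the proposal has been the subject of statutory consultation? yes] → not satisfied.
§2.5 — Class-H Alteration: [the proposal is not accompanied by an ecological survey? yes] AND [the proposal retains the existing facade? yes] AND [the proposal involves demolition of a listed structure? no] → not satisfied.
§2.3 — Registered Project: not a Tier III Use (§2.4)? yes; Tier IV Works (§2.8)? no; Class-H Alteration (§2.5)? no — 1 of 3 hold (need ≥2) → not satisfied.
§2.12 — Controlled Proposal: [the site lies within the settlement boundary? no] AND [the proposal is accompanied by an ecological survey? no] → not satisfied.
§2.6 — Tier I Works: the proposal includes on-site parking provision? no; the site is not within a flood-risk zone? no; the site does not abut a classified highway? yes — 1 of 3 hold (need ≥2) → not satisfied.
§2.10 — Reportable Proposal: [Controlled Proposal (§2.12)? no] OR [Tier I Works (§2.6)? no] → not satisfied.
§2.7 — Approved Works: [the proposal has been the subject of statutory consultation? yes] AND [the site adjoins protected open land? yes] → satisfied.
§2.11 — Tier III Scheme: [Approved Works (§2.7)? yes] AND [the existing use is non-residential? no] → not satisfied.
§2.9 — Listed Project: [Registered Project (§2.3)? no] OR [Reportable Proposal (§2.10)? no] OR [Tier III Scheme (§2.11)? no] → not satisfied.

No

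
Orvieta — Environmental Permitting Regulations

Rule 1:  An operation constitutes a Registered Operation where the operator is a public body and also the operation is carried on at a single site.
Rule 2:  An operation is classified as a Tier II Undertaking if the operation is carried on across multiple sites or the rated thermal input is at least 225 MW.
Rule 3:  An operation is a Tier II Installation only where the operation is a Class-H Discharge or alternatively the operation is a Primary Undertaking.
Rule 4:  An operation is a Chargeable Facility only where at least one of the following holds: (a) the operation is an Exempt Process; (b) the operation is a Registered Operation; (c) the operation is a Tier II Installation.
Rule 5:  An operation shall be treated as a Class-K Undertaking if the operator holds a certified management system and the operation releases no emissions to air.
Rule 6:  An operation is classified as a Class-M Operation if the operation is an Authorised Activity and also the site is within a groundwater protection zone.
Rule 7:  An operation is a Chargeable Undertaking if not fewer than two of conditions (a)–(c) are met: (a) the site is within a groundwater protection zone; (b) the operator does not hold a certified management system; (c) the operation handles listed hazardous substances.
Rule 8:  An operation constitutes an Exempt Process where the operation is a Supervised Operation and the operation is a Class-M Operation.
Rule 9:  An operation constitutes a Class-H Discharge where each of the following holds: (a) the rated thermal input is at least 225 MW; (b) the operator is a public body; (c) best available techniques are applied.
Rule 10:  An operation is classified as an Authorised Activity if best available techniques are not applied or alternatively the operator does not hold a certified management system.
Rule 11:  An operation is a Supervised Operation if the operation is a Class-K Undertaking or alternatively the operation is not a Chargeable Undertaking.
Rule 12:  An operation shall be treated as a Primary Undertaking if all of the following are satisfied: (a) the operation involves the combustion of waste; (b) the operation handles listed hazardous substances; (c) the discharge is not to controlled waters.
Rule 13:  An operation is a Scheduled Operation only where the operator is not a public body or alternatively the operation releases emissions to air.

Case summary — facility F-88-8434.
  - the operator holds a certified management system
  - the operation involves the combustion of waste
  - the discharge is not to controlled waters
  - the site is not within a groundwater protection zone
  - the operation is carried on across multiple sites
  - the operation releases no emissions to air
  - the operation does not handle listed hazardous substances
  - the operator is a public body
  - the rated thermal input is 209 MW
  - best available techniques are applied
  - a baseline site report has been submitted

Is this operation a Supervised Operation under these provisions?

Yes

rule 5 — Class-K Undertaking: [the operator holds a certified management system? yes] AND [the operation releases no emissions to air? yes] → satisfied.
rule 7 — Chargeable Undertaking: the site is within a groundwater protection zone? no; the operator does not hold a certified management system? no; the operation handles listed hazardous substances? no — 0 of 3 hold (need ≥2) → not satisfied.
rule 11 — Supervised Operation: [Class-K Undertaking (rule 5)? yes] OR [not a Chargeable Undertaking (rule 7)? yes] → satisfied.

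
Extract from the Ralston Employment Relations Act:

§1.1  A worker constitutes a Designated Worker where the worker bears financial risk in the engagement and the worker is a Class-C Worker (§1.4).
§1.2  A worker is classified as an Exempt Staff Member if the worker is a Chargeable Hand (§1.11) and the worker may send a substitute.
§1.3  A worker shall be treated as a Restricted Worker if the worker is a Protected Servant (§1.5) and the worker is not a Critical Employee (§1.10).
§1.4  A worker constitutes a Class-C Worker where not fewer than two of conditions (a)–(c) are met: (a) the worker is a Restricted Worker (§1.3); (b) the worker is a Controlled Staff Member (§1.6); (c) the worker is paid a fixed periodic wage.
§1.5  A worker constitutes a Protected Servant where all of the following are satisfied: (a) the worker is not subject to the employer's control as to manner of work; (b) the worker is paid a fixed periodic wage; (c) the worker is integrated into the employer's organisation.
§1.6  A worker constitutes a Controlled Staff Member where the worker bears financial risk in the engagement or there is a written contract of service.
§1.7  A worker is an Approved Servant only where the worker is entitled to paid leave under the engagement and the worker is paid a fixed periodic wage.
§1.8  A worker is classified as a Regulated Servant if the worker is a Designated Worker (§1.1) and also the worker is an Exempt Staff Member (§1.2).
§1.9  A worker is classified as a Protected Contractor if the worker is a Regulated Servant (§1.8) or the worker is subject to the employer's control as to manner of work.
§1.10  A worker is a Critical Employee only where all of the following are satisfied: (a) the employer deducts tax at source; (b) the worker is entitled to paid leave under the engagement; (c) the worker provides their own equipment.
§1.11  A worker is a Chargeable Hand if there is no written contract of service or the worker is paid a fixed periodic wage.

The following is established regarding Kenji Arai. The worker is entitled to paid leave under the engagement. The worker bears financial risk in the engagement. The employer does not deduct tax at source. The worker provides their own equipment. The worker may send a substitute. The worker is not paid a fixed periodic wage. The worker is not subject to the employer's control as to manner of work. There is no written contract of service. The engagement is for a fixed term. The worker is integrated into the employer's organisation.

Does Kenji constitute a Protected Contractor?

No

§1.5 — Protected Servant: [the worker is not subject to the employer's control as to manner of work? yes] AND [the worker is paid a fixed periodic wage? no] AND [the worker is integrated into the employer's organisation? yes] → not satisfied.
§1.10 — Critical Employee: [the employer deducts tax at source? no] AND [the worker is entitled to paid leave under the engagement? yes] AND [the worker provides their own equipment? yes] → not satisfied.
§1.3 — Restricted Worker: [Protected Servant (§1.5)? no] AND [not a Critical Employee (§1.10)? yes] → not satisfied.
§1.6 — Controlled Staff Member: [the worker bears financial risk in the engagement? yes] OR [there is a written contract of service? no] → satisfied.
§1.4 — Class-C Worker: Restricted Worker (§1.3)? no; Controlled Staff Member (§1.6)? yes; the worker is paid a fixed periodic wage? no — 1 of 3 hold (need ≥2) → not satisfied.
§1.1 — Designated Worker: [the worker bears financial risk in the engagement? yes] AND [Class-C Worker (§1.4)? no] → not satisfied.
§1.11 — Chargeable Hand: [there is no written contract of service? yes] OR [the worker is paid a fixed periodic wage? no] → satisfied.
§1.2 — Exempt Staff Member: [Chargeable Hand (§1.11)? yes] AND [the worker may send a substitute? yes] → satisfied.
§1.8 — Regulated Servant: [Designated Worker (§1.1)? no] AND [Exempt Staff Member (§1.2)? yes] → not satisfied.
§1.9 — Protected Contractor: [Regulated Servant (§1.8)? no] OR [the worker is subject to the employer's control as to manner of work? no] → not satisfied.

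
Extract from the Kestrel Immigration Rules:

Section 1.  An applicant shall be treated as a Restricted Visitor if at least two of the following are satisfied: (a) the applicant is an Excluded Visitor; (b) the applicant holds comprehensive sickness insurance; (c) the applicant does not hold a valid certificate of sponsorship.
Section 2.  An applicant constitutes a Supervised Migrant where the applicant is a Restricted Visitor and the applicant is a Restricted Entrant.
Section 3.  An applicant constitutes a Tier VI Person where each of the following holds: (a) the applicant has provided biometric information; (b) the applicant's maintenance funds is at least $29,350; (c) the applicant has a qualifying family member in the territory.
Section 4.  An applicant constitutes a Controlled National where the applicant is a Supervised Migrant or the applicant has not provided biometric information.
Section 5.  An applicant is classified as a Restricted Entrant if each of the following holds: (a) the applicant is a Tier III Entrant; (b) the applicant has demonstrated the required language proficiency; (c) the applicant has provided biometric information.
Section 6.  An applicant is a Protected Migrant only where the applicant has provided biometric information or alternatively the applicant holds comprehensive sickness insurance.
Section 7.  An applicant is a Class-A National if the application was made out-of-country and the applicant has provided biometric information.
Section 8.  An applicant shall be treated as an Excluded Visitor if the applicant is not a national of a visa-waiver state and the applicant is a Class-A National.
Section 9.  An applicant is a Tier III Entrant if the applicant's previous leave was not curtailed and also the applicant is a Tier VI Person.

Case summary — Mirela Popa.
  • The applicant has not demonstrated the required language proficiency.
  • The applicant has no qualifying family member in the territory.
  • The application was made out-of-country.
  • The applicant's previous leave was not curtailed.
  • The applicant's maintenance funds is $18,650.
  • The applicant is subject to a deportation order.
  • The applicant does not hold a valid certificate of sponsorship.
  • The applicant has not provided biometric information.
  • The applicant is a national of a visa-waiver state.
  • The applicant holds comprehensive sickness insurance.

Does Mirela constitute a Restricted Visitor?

section 7 — Class-A National: [the application was made out-of-country? yes] AND [the applicant has provided biometric information? no] → not satisfied.
section 8 — Excluded Visitor: [the applicant is not a national of a visa-waiver state? no] AND [Class-A National (section 7)? no] → not satisfied.
section 1 — Restricted Visitor: Excluded Visitor (section 8)? no; the applicant holds comprehensive sickness insurance? yes; the applicant does not hold a valid certificate of sponsorship? yes — 2 of 3 hold (need ≥2) → satisfied.

Yes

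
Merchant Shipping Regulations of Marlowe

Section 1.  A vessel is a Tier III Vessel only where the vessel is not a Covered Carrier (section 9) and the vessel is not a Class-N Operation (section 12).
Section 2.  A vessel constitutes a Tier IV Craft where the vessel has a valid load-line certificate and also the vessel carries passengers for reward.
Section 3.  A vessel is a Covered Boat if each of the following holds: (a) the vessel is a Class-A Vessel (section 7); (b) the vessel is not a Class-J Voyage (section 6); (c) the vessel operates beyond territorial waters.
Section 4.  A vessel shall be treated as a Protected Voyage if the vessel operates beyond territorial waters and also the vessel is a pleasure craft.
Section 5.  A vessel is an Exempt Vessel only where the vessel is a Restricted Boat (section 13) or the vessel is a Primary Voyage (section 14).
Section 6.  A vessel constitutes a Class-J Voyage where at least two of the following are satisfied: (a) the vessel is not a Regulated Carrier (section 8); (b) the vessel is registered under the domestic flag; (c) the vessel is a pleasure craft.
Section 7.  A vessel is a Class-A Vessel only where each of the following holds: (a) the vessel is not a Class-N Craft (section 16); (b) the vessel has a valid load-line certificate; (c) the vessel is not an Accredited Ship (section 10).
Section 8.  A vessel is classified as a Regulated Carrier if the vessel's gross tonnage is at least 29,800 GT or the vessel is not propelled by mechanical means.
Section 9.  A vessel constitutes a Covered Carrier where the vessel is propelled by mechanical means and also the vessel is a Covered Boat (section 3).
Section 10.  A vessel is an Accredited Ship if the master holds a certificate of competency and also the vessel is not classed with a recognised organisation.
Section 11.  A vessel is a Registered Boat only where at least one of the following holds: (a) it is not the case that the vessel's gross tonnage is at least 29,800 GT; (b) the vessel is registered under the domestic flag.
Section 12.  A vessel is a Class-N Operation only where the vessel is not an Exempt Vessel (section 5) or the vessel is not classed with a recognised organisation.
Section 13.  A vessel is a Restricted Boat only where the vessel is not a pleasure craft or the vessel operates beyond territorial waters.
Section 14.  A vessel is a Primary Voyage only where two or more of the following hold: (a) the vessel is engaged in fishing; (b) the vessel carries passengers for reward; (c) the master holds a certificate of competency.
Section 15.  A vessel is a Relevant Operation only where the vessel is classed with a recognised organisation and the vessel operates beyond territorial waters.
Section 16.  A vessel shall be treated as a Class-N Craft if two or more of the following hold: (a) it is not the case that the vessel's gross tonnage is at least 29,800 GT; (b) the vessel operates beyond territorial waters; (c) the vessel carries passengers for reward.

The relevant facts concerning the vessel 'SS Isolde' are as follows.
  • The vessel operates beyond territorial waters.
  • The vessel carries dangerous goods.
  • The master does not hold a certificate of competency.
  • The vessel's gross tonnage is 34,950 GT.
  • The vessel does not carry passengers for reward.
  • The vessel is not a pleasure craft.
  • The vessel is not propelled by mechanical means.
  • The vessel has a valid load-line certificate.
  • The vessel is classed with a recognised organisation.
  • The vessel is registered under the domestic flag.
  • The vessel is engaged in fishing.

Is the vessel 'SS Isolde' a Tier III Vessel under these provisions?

Under section 16: vessel's gross tonnage: 34,950 GT ≥ 29,800 GT? yes, so negated condition no; the vessel operates beyond territorial waters? yes; the vessel carries passengers for reward? no — 1 of 3 hold (need ≥2) → not satisfied.
Under section 10: the master holds a certificate of competency? no; and the vessel is not classed with a recognised organisation? no. So the vessel is not an Accredited Ship.
Under section 7: not a Class-N Craft (section 16)? yes; and the vessel has a valid load-line certificate? yes; and not an Accredited Ship (section 10)? yes. So the vessel is a Class-A Vessel.
Under section 8: vessel's gross tonnage: 34,950 GT ≥ 29,800 GT? yes; or the vessel is not propelled by mechanical means? yes. So the vessel is a Regulated Carrier.
Under section 6: not a Regulated Carrier (section 8)? no; the vessel is registered under the domestic flag? yes; the vessel is a pleasure craft? no — 1 of 3 hold (need ≥2) → not satisfied.
Under section 3: Class-A Vessel (section 7)? yes; and not a Class-J Voyage (section 6)? yes; and the vessel operates beyond territorial waters? yes. So the vessel is a Covered Boat.
Under section 9: the vessel is propelled by mechanical means? no; and Covered Boat (section 3)? yes. So the vessel is not a Covered Carrier.
Under section 13: the vessel is not a pleasure craft? yes; or the vessel operates beyond territorial waters? yes. So the vessel is a Restricted Boat.
Under section 14: the vessel is engaged in fishing? yes; the vessel carries passengers for reward? no; the master holds a certificate of competency? no — 1 of 3 hold (need ≥2) → not satisfied.
Under section 5: Restricted Boat (section 13)? yes; or Primary Voyage (section 14)? no. So the vessel is an Exempt Vessel.
Under section 12: not an Exempt Vessel (section 5)? no; or the vessel is not classed with a recognised organisation? no. So the vessel is not a Class-N Operation.
Under section 1: not a Covered Carrier (section 9)? yes; and not a Class-N Operation (section 12)? yes. So the vessel is a Tier III Vessel.

Yes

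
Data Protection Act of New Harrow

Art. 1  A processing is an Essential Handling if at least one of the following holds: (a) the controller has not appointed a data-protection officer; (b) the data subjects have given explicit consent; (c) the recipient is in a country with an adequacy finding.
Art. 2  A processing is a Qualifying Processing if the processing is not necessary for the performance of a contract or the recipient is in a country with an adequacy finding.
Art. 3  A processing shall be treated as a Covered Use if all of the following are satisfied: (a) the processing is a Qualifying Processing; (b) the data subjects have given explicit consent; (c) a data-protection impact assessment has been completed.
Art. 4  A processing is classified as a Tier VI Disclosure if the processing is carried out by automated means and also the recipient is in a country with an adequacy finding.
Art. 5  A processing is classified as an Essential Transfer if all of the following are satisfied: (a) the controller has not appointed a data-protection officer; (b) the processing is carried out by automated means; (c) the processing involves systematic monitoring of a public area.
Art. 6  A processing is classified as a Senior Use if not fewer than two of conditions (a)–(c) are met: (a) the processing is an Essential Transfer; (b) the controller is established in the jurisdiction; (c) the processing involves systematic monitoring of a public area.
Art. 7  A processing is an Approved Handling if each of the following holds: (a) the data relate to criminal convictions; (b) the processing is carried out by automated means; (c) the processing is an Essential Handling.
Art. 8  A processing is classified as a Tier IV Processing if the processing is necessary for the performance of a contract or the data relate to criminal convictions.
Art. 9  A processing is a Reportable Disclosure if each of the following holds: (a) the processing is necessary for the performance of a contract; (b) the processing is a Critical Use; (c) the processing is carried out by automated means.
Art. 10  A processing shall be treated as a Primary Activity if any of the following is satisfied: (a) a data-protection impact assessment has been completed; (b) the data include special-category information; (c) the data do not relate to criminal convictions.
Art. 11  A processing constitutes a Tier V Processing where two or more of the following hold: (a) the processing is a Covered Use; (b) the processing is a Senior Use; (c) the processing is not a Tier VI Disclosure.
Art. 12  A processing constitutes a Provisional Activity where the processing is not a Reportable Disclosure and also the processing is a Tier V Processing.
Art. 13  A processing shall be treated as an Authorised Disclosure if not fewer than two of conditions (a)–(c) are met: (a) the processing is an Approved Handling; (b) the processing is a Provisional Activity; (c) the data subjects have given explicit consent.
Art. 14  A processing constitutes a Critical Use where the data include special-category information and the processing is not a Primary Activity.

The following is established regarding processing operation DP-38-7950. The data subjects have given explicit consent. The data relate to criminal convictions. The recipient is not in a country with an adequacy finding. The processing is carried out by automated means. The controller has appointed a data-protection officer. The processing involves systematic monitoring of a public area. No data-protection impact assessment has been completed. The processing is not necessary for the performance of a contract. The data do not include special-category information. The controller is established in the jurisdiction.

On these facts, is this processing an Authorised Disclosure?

article 1 — Essential Handling: [the controller has not appointed a data-protection officer? no] OR [the data subjects have given explicit consent? yes] OR [the recipient is in a country with an adequacy finding? no] → satisfied.
article 7 — Approved Handling: [the data relate to criminal convictions? yes] AND [the processing is carried out by automated means? yes] AND [Essential Handling (article 1)? yes] → satisfied.
article 10 — Primary Activity: [a data-protection impact assessment has been completed? no] OR [the data include special-category information? no] OR [the data do not relate to criminal convictions? no] → not satisfied.
article 14 — Critical Use: [the data include special-category information? no] AND [not a Primary Activity (article 10)? yes] → not satisfied.
article 9 — Reportable Disclosure: [the processing is necessary for the performance of a contract? no] AND [Critical Use (article 14)? no] AND [the processing is carried out by automated means? yes] → not satisfied.
article 2 — Qualifying Processing: [the processing is not necessary for the performance of a contract? yes] OR [the recipient is in a country with an adequacy finding? no] → satisfied.
article 3 — Covered Use: [Qualifying Processing (article 2)? yes] AND [the data subjects have given explicit consent? yes] AND [a data-protection impact assessment has been completed? no] → not satisfied.
article 5 — Essential Transfer: [the controller has not appointed a data-protection officer? no] AND [the processing is carried out by automated means? yes] AND [the processing involves systematic monitoring of a public area? yes] → not satisfied.
article 6 — Senior Use: Essential Transfer (article 5)? no; the controller is established in the jurisdiction? yes; the processing involves systematic monitoring of a public area? yes — 2 of 3 hold (need ≥2) → satisfied.
article 4 — Tier VI Disclosure: [the processing is carried out by automated means? yes] AND [the recipient is in a country with an adequacy finding? no] → not satisfied.
article 11 — Tier V Processing: Covered Use (article 3)? no; Senior Use (article 6)? yes; not a Tier VI Disclosure (article 4)? yes — 2 of 3 hold (need ≥2) → satisfied.
article 12 — Provisional Activity: [not a Reportable Disclosure (article 9)? yes] AND [Tier V Processing (article 11)? yes] → satisfied.
article 13 — Authorised Disclosure: Approved Handling (article 7)? yes; Provisional Activity (article 12)? yes; the data subjects have given explicit consent? yes — 3 of 3 hold (need ≥2) → satisfied.

Yes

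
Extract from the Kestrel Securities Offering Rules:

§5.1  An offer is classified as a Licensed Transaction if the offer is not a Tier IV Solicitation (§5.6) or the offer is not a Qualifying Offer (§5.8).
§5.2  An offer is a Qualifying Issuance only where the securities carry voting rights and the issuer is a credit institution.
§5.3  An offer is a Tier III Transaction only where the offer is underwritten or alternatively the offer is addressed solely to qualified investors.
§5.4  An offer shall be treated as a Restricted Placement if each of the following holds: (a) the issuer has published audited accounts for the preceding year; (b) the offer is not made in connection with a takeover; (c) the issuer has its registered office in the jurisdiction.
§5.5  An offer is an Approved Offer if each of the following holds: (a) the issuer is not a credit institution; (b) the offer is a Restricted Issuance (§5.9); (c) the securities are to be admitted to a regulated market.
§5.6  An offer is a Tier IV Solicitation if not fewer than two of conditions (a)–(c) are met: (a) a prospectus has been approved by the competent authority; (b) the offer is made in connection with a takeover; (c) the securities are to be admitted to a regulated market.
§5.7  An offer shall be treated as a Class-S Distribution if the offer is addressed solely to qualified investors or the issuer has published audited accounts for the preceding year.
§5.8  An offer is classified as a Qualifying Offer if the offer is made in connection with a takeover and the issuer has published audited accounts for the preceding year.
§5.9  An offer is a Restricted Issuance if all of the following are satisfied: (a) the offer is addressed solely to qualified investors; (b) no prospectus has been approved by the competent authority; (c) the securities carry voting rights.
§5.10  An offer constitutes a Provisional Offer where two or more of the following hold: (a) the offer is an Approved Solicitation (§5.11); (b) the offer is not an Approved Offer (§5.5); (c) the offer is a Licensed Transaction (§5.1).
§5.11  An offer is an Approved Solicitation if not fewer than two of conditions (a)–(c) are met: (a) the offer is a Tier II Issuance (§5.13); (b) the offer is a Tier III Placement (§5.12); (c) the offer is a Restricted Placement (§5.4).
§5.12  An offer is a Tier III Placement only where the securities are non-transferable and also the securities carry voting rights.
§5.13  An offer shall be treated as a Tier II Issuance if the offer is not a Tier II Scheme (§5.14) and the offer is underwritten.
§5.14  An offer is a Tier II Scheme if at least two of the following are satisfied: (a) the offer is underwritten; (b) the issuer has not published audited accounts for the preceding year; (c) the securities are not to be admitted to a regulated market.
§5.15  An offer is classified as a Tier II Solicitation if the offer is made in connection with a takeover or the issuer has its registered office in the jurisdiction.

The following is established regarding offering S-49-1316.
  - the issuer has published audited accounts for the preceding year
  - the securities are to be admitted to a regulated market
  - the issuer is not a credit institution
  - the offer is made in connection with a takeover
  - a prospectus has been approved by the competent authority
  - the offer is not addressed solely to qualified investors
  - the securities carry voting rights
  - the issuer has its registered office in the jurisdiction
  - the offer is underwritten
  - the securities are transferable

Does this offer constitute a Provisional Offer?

Under §5.14: the offer is underwritten? yes; the issuer has not published audited accounts for the preceding year? no; the securities are not to be admitted to a regulated market? no — 1 of 3 hold (need ≥2) → not satisfied.
Under §5.13: not a Tier II Scheme (§5.14)? yes; and the offer is underwritten? yes. So the offer is a Tier II Issuance.
Under §5.12: the securities are non-transferable? no; and the securities carry voting rights? yes. So the offer is not a Tier III Placement.
Under §5.4: the issuer has published audited accounts for the preceding year? yes; and the offer is not made in connection with a takeover? no; and the issuer has its registered office in the jurisdiction? yes. So the offer is not a Restricted Placement.
Under §5.11: Tier II Issuance (§5.13)? yes; Tier III Placement (§5.12)? no; Restricted Placement (§5.4)? no — 1 of 3 hold (need ≥2) → not satisfied.
Under §5.9: the offer is addressed solely to qualified investors? no; and no prospectus has been approved by the competent authority? no; and the securities carry voting rights? yes. So the offer is not a Restricted Issuance.
Under §5.5: the issuer is not a credit institution? yes; and Restricted Issuance (§5.9)? no; and the securities are to be admitted to a regulated market? yes. So the offer is not an Approved Offer.
Under §5.6: a prospectus has been approved by the competent authority? yes; the offer is made in connection with a takeover? yes; the securities are to be admitted to a regulated market? yes — 3 of 3 hold (need ≥2) → satisfied.
Under §5.8: the offer is made in connection with a takeover? yes; and the issuer has published audited accounts for the preceding year? yes. So the offer is a Qualifying Offer.
Under §5.1: not a Tier IV Solicitation (§5.6)? no; or not a Qualifying Offer (§5.8)? no. So the offer is not a Licensed Transaction.
Under §5.10: Approved Solicitation (§5.11)? no; not an Approved Offer (§5.5)? yes; Licensed Transaction (§5.1)? no — 1 of 3 hold (need ≥2) → not satisfied.

No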